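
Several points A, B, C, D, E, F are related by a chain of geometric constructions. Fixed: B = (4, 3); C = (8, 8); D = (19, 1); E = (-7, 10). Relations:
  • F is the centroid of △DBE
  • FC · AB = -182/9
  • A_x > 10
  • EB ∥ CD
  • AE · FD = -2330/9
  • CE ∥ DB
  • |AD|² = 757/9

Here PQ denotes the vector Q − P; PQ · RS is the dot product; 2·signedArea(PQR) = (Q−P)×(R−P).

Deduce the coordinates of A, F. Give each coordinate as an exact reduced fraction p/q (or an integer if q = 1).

1. F_x = 16/3  [F is the centroid of △DBE]
2. F_y = 14/3  [F is the centroid of △DBE]
   → F = (16/3, 14/3)
3. A_x = 31/3  [AE · FD = -2330/9 ∩ FC · AB = -182/9]
4. A_y = 4  [AE · FD = -2330/9 ∩ FC · AB = -182/9]
   → A = (31/3, 4)

A = (31/3, 4)
F = (16/3, 14/3)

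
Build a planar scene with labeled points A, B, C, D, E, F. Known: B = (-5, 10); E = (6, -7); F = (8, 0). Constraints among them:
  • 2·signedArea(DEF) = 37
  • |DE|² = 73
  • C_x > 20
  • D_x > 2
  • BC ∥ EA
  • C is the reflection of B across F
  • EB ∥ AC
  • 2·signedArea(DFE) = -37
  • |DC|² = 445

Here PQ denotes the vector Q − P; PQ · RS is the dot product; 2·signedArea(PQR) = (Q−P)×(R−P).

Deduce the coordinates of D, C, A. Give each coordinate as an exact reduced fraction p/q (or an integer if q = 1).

A = (32, -27)
C = (21, -10)
D = (3, 1)

1. D_x = 3  [line 7·x + -2·y + -19 = 0 ∩ |DE|² = 73]
2. D_y = 1  [line 7·x + -2·y + -19 = 0 ∩ |DE|² = 73]
   → D = (3, 1)
3. C_x = 21  [C is the reflection of B across F]
4. C_y = -10  [C is the reflection of B across F]
   → C = (21, -10)
5. A_x = 32  [EB ∥ AC ∩ BC ∥ EA]
6. A_y = -27  [EB ∥ AC ∩ BC ∥ EA]
   → A = (32, -27)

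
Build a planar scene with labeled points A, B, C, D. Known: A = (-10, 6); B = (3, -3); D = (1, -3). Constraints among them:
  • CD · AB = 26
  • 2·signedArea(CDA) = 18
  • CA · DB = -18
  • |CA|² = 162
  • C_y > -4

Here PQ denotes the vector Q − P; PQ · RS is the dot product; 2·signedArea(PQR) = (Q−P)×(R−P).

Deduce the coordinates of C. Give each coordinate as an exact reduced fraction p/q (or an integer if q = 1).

1. C_x = -1  [2·signedArea(CDA) = 18 ∩ CA · DB = -18]
2. C_y = -3  [2·signedArea(CDA) = 18 ∩ CA · DB = -18]
   → C = (-1, -3)

C = (-1, -3)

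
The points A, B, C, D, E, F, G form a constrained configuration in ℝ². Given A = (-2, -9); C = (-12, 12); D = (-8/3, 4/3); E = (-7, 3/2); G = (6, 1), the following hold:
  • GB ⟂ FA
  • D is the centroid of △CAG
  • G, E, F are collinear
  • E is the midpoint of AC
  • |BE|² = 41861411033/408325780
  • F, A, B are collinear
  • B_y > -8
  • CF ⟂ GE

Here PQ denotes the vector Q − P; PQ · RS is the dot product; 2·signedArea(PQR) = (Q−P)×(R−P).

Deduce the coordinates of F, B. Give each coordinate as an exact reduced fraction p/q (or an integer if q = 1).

B = (-318079958/102081445, -801400691/102081445)
F = (-8392/677, 1156/677)

1. F_x = -8392/677  [G, E, F are collinear ∩ CF ⟂ GE]
2. F_y = 1156/677  [G, E, F are collinear ∩ CF ⟂ GE]
   → F = (-8392/677, 1156/677)
3. B_x = -318079958/102081445  [F, A, B are collinear ∩ GB ⟂ FA]
4. B_y = -801400691/102081445  [F, A, B are collinear ∩ GB ⟂ FA]
   → B = (-318079958/102081445, -801400691/102081445)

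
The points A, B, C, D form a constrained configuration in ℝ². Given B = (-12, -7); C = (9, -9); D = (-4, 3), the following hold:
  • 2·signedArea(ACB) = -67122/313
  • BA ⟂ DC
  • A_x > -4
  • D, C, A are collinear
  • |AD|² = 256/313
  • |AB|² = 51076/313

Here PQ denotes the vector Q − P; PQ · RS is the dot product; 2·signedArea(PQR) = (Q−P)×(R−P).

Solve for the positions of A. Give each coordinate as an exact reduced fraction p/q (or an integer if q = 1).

A = (-1044/313, 747/313)

1. A_x = -1044/313  [D, C, A are collinear ∩ BA ⟂ DC]
2. A_y = 747/313  [D, C, A are collinear ∩ BA ⟂ DC]
   → A = (-1044/313, 747/313)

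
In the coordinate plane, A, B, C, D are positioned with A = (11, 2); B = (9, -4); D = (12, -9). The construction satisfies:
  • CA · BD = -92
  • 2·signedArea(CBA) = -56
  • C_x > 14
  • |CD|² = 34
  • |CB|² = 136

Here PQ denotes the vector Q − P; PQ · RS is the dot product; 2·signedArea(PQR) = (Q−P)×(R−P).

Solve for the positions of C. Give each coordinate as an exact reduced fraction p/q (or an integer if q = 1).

C = (15, -14)

1. C_x = 15  [CA · BD = -92 ∩ 2·signedArea(CBA) = -56]
2. C_y = -14  [CA · BD = -92 ∩ 2·signedArea(CBA) = -56]
   → C = (15, -14)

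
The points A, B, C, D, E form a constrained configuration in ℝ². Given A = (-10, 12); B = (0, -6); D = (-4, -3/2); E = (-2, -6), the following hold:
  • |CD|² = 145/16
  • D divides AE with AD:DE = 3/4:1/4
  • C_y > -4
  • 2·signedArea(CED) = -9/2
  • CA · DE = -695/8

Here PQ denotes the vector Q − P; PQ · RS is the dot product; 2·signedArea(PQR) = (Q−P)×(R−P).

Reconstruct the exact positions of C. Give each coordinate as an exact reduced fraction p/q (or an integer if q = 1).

1. C_x = -2  [CA · DE = -695/8 ∩ 2·signedArea(CED) = -9/2]
2. C_y = -15/4  [CA · DE = -695/8 ∩ 2·signedArea(CED) = -9/2]
   → C = (-2, -15/4)

C = (-2, -15/4)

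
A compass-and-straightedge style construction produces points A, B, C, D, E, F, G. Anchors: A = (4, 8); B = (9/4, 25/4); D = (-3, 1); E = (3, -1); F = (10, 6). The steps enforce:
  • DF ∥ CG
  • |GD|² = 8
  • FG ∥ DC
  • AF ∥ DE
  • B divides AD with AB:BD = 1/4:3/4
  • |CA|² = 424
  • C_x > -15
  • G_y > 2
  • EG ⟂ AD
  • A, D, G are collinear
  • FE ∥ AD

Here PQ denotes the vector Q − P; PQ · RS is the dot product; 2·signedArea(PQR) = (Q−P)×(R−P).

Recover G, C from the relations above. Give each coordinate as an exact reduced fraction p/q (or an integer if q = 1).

1. G_x = -1  [A, D, G are collinear ∩ EG ⟂ AD]
2. G_y = 3  [A, D, G are collinear ∩ EG ⟂ AD]
   → G = (-1, 3)
3. C_x = -14  [DF ∥ CG ∩ FG ∥ DC]
4. C_y = -2  [DF ∥ CG ∩ FG ∥ DC]
   → C = (-14, -2)

C = (-14, -2)
G = (-1, 3)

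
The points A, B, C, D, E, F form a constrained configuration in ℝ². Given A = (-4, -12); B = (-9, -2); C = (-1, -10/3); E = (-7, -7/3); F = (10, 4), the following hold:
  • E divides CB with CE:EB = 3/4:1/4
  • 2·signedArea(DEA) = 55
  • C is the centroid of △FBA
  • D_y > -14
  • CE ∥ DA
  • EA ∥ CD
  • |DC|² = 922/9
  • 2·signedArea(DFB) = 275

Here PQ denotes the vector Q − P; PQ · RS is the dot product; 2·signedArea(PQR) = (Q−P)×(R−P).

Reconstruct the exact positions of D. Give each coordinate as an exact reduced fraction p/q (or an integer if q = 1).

D = (2, -13)

1. D_x = 2  [CE ∥ DA ∩ EA ∥ CD]
2. D_y = -13  [CE ∥ DA ∩ EA ∥ CD]
   → D = (2, -13)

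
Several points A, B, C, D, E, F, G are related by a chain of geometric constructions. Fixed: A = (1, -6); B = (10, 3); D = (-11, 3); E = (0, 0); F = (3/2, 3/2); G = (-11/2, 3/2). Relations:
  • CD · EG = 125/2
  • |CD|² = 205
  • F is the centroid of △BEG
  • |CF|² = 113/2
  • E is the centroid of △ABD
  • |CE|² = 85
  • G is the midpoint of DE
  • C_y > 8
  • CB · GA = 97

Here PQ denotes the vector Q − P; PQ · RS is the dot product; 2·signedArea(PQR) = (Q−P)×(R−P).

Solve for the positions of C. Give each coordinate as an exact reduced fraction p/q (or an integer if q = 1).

C = (2, 9)

1. C_x = 2  [CD · EG = 125/2 ∩ CB · GA = 97]
2. C_y = 9  [CD · EG = 125/2 ∩ CB · GA = 97]
   → C = (2, 9)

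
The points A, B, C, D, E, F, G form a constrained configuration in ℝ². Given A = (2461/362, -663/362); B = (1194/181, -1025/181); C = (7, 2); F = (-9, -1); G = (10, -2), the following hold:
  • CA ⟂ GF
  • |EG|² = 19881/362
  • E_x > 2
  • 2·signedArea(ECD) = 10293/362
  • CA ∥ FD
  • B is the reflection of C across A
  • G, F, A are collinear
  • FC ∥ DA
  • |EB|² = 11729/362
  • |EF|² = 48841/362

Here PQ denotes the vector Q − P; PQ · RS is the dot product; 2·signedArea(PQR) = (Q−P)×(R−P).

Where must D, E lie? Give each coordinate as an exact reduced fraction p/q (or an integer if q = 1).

1. D_x = -3331/362  [FC ∥ DA ∩ CA ∥ FD]
2. D_y = -1749/362  [FC ∥ DA ∩ CA ∥ FD]
   → D = (-3331/362, -1749/362)
3. E_x = 941/362  [line 2473/362·x + -5865/362·y + -7937/181 = 0 ∩ |EF|² = 48841/362]
4. E_y = -583/362  [line 2473/362·x + -5865/362·y + -7937/181 = 0 ∩ |EF|² = 48841/362]
   → E = (941/362, -583/362)

D = (-3331/362, -1749/362)
E = (941/362, -583/362)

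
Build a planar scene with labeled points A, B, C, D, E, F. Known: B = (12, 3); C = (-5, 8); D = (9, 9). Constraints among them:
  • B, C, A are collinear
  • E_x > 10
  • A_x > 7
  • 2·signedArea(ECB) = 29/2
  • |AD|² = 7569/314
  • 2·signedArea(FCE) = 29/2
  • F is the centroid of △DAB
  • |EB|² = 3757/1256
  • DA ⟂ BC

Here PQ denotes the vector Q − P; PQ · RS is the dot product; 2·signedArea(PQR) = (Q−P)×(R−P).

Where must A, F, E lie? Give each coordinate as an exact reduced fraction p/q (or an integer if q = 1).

A = (2391/314, 1347/314)
E = (6763/628, 2647/628)
F = (2995/314, 1705/314)

1. A_x = 2391/314  [B, C, A are collinear ∩ DA ⟂ BC]
2. A_y = 1347/314  [B, C, A are collinear ∩ DA ⟂ BC]
   → A = (2391/314, 1347/314)
3. F_x = 2995/314  [F is the centroid of △DAB]
4. F_y = 1705/314  [F is the centroid of △DAB]
   → F = (2995/314, 1705/314)
5. E_x = 6763/628  [2·signedArea(ECB) = 29/2 ∩ 2·signedArea(FCE) = 29/2]
6. E_y = 2647/628  [2·signedArea(ECB) = 29/2 ∩ 2·signedArea(FCE) = 29/2]
   → E = (6763/628, 2647/628)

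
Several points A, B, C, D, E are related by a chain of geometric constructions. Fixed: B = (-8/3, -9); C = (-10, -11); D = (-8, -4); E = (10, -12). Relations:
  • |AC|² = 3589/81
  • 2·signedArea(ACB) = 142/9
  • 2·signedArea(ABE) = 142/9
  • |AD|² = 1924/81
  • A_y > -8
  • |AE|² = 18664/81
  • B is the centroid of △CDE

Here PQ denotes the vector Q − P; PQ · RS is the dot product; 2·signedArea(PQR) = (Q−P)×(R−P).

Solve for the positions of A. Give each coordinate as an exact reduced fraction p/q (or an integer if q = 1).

1. A_x = -40/9  [2·signedArea(ABE) = 142/9 ∩ 2·signedArea(ACB) = 142/9]
2. A_y = -22/3  [2·signedArea(ABE) = 142/9 ∩ 2·signedArea(ACB) = 142/9]
   → A = (-40/9, -22/3)

A = (-40/9, -22/3)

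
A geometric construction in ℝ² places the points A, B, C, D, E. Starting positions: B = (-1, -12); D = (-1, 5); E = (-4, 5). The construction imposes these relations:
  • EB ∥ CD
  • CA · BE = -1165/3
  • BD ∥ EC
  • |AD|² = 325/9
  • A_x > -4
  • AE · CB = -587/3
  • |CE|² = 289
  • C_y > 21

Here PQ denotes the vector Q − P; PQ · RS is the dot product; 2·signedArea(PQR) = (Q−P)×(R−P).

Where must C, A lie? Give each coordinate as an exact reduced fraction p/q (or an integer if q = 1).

A = (-3, -2/3)
C = (-4, 22)

1. C_x = -4  [EB ∥ CD ∩ BD ∥ EC]
2. C_y = 22  [EB ∥ CD ∩ BD ∥ EC]
   → C = (-4, 22)
3. A_x = -3  [AE · CB = -587/3 ∩ CA · BE = -1165/3]
4. A_y = -2/3  [AE · CB = -587/3 ∩ CA · BE = -1165/3]
   → A = (-3, -2/3)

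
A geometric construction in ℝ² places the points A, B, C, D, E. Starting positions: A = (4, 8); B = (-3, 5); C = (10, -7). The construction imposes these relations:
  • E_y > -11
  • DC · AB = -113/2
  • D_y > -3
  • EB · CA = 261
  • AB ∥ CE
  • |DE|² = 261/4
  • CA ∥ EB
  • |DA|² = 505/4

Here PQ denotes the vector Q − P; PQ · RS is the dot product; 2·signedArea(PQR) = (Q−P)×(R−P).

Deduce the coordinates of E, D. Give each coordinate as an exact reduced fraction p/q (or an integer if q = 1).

D = (0, -5/2)
E = (3, -10)

1. E_x = 3  [CA ∥ EB ∩ AB ∥ CE]
2. E_y = -10  [CA ∥ EB ∩ AB ∥ CE]
   → E = (3, -10)
3. D_x = 0  [line 7·x + 3·y + 15/2 = 0 ∩ |DE|² = 261/4]
4. D_y = -5/2  [line 7·x + 3·y + 15/2 = 0 ∩ |DE|² = 261/4]
   → D = (0, -5/2)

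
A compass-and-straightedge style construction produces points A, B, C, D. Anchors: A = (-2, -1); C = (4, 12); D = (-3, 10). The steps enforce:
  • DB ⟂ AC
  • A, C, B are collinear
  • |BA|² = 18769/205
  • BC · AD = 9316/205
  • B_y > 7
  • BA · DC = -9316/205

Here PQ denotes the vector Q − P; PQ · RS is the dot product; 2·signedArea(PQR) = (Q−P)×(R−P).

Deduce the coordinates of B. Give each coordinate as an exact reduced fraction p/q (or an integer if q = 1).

1. B_x = 412/205  [A, C, B are collinear ∩ DB ⟂ AC]
2. B_y = 1576/205  [A, C, B are collinear ∩ DB ⟂ AC]
   → B = (412/205, 1576/205)

B = (412/205, 1576/205)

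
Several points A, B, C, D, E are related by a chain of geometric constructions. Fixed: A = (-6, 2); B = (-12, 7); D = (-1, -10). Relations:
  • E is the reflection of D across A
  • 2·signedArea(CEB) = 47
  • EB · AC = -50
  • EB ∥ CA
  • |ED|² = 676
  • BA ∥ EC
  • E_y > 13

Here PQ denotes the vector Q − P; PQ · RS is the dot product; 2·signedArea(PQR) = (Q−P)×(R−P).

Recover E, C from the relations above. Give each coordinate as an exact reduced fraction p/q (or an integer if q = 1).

1. E_x = -11  [E is the reflection of D across A]
2. E_y = 14  [E is the reflection of D across A]
   → E = (-11, 14)
3. C_x = -5  [EB ∥ CA ∩ BA ∥ EC]
4. C_y = 9  [EB ∥ CA ∩ BA ∥ EC]
   → C = (-5, 9)

C = (-5, 9)
E = (-11, 14)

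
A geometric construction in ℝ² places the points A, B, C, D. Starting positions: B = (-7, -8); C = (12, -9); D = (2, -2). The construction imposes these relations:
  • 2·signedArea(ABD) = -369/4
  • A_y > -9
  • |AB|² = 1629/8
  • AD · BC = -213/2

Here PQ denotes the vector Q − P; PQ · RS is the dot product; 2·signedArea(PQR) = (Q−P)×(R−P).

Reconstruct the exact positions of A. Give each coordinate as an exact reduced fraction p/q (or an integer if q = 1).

1. A_x = 29/4  [AD · BC = -213/2 ∩ 2·signedArea(ABD) = -369/4]
2. A_y = -35/4  [AD · BC = -213/2 ∩ 2·signedArea(ABD) = -369/4]
   → A = (29/4, -35/4)

A = (29/4, -35/4)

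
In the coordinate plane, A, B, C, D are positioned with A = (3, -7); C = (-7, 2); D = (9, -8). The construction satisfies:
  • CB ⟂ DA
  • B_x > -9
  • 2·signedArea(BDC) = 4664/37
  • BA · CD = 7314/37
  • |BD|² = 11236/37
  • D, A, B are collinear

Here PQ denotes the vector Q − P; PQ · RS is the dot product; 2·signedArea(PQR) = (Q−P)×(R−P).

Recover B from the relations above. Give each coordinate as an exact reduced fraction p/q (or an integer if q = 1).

B = (-303/37, -190/37)

1. B_x = -303/37  [D, A, B are collinear ∩ CB ⟂ DA]
2. B_y = -190/37  [D, A, B are collinear ∩ CB ⟂ DA]
   → B = (-303/37, -190/37)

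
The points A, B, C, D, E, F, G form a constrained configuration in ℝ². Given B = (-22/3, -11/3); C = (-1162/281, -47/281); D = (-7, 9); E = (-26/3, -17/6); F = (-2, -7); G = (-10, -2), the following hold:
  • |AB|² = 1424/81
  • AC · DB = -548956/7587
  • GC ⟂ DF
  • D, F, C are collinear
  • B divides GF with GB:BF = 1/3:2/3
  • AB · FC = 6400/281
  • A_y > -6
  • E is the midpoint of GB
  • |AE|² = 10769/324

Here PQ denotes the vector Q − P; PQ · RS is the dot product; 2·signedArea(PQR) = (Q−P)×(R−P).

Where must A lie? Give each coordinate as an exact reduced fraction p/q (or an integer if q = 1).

A = (-34/9, -53/9)

1. A_x = -34/9  [AC · DB = -548956/7587 ∩ AB · FC = 6400/281]
2. A_y = -53/9  [AC · DB = -548956/7587 ∩ AB · FC = 6400/281]
   → A = (-34/9, -53/9)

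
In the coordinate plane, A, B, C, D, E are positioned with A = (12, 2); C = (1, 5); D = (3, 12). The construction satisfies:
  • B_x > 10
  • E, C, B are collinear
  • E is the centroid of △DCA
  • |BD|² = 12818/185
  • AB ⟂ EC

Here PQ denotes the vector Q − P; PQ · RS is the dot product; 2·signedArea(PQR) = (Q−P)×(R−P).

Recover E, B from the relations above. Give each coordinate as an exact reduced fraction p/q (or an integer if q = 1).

B = (1888/185, 1449/185)
E = (16/3, 19/3)

1. E_x = 16/3  [E is the centroid of △DCA]
2. E_y = 19/3  [E is the centroid of △DCA]
   → E = (16/3, 19/3)
3. B_x = 1888/185  [E, C, B are collinear ∩ AB ⟂ EC]
4. B_y = 1449/185  [E, C, B are collinear ∩ AB ⟂ EC]
   → B = (1888/185, 1449/185)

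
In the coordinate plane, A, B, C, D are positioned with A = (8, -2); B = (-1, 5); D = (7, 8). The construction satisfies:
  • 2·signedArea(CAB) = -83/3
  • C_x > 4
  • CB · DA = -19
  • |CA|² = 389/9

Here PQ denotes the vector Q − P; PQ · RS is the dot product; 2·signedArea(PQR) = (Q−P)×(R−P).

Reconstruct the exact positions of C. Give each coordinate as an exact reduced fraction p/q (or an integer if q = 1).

1. C_x = 14/3  [2·signedArea(CAB) = -83/3 ∩ CB · DA = -19]
2. C_y = 11/3  [2·signedArea(CAB) = -83/3 ∩ CB · DA = -19]
   → C = (14/3, 11/3)

C = (14/3, 11/3)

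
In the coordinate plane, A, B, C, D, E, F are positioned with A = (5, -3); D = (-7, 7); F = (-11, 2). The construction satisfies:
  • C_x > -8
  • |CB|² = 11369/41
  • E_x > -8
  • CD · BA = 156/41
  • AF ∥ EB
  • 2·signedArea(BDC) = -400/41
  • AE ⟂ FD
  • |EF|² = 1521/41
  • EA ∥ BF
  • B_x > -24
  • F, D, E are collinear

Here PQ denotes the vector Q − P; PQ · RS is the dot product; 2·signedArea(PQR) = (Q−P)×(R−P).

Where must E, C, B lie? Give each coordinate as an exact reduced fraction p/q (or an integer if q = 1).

B = (-951/41, 482/41)
C = (-303/41, 267/41)
E = (-295/41, 277/41)

1. E_x = -295/41  [F, D, E are collinear ∩ AE ⟂ FD]
2. E_y = 277/41  [F, D, E are collinear ∩ AE ⟂ FD]
   → E = (-295/41, 277/41)
3. B_x = -951/41  [EA ∥ BF ∩ AF ∥ EB]
4. B_y = 482/41  [EA ∥ BF ∩ AF ∥ EB]
   → B = (-951/41, 482/41)
5. C_x = -303/41  [CD · BA = 156/41 ∩ 2·signedArea(BDC) = -400/41]
6. C_y = 267/41  [CD · BA = 156/41 ∩ 2·signedArea(BDC) = -400/41]
   → C = (-303/41, 267/41)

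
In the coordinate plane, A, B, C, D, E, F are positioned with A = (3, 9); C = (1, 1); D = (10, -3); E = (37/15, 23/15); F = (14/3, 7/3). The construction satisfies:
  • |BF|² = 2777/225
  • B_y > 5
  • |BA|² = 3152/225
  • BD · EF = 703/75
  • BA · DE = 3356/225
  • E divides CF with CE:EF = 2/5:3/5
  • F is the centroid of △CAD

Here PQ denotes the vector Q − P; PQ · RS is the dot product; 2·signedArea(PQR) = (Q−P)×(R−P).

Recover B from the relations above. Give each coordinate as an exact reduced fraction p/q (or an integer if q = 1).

1. B_x = 41/15  [BA · DE = 3356/225 ∩ BD · EF = 703/75]
2. B_y = 79/15  [BA · DE = 3356/225 ∩ BD · EF = 703/75]
   → B = (41/15, 79/15)

B = (41/15, 79/15)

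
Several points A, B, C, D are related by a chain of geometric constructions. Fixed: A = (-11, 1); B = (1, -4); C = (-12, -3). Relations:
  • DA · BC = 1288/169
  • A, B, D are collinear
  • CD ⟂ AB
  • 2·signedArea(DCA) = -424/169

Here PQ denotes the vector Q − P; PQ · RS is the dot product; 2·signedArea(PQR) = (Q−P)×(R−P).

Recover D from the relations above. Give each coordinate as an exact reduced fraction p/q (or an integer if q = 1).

1. D_x = -1763/169  [A, B, D are collinear ∩ CD ⟂ AB]
2. D_y = 129/169  [A, B, D are collinear ∩ CD ⟂ AB]
   → D = (-1763/169, 129/169)

D = (-1763/169, 129/169)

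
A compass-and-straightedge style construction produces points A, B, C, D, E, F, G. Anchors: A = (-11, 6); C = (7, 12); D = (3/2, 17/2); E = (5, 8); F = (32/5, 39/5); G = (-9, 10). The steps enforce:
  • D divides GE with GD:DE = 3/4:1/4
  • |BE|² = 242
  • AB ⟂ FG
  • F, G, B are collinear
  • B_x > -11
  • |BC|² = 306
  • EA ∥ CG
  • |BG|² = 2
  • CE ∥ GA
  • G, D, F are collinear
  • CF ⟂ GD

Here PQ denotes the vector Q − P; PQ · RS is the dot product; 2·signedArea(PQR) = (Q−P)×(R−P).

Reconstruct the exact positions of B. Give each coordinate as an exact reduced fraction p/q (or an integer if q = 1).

1. B_x = -52/5  [F, G, B are collinear ∩ AB ⟂ FG]
2. B_y = 51/5  [F, G, B are collinear ∩ AB ⟂ FG]
   → B = (-52/5, 51/5)

B = (-52/5, 51/5)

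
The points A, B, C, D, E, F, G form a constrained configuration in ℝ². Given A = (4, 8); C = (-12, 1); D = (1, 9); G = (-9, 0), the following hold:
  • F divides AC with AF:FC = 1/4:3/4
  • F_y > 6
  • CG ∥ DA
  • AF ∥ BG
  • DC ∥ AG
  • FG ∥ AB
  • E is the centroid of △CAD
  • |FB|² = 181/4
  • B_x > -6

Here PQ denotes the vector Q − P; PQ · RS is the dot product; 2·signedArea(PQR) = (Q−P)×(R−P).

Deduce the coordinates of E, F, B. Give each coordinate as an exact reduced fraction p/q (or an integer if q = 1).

1. E_x = -7/3  [E is the centroid of △CAD]
2. E_y = 6  [E is the centroid of △CAD]
   → E = (-7/3, 6)
3. F_x = 0  [F divides AC with AF:FC = 1/4:3/4]
4. F_y = 25/4  [F divides AC with AF:FC = 1/4:3/4]
   → F = (0, 25/4)
5. B_x = -5  [AF ∥ BG ∩ FG ∥ AB]
6. B_y = 7/4  [AF ∥ BG ∩ FG ∥ AB]
   → B = (-5, 7/4)

B = (-5, 7/4)
E = (-7/3, 6)
F = (0, 25/4)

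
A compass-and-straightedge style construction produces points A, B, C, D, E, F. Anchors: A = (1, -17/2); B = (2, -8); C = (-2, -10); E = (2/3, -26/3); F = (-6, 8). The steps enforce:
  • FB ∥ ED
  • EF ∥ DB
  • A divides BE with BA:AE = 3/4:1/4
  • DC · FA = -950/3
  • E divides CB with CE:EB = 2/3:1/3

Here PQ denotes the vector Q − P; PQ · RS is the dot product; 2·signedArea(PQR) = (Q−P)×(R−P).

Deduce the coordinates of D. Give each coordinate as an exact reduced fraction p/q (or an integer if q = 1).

1. D_x = 26/3  [EF ∥ DB ∩ FB ∥ ED]
2. D_y = -74/3  [EF ∥ DB ∩ FB ∥ ED]
   → D = (26/3, -74/3)

D = (26/3, -74/3)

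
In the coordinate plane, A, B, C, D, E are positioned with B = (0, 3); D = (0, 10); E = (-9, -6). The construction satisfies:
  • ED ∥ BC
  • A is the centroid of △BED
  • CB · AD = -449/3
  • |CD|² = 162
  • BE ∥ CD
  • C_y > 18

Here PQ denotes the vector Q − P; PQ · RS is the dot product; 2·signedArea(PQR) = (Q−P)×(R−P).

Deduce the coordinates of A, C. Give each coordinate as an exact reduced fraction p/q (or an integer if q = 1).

1. A_x = -3  [A is the centroid of △BED]
2. A_y = 7/3  [A is the centroid of △BED]
   → A = (-3, 7/3)
3. C_x = 9  [BE ∥ CD ∩ ED ∥ BC]
4. C_y = 19  [BE ∥ CD ∩ ED ∥ BC]
   → C = (9, 19)

A = (-3, 7/3)
C = (9, 19)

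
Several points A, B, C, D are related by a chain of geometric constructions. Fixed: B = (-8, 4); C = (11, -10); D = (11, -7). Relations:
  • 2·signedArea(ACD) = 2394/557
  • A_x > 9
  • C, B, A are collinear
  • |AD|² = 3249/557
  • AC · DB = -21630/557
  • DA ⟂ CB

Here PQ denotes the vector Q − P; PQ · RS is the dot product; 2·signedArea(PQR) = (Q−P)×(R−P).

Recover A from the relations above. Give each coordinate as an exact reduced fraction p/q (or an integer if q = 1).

1. A_x = 5329/557  [C, B, A are collinear ∩ DA ⟂ CB]
2. A_y = -4982/557  [C, B, A are collinear ∩ DA ⟂ CB]
   → A = (5329/557, -4982/557)

A = (5329/557, -4982/557)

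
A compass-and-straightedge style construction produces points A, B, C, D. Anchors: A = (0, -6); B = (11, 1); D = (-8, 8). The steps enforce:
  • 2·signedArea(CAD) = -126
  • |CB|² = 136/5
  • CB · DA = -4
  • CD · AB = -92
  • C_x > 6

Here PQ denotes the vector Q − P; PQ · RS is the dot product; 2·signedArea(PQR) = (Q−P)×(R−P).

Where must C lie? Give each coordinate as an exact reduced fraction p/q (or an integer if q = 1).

1. C_x = 33/5  [CD · AB = -92 ∩ 2·signedArea(CAD) = -126]
2. C_y = -9/5  [CD · AB = -92 ∩ 2·signedArea(CAD) = -126]
   → C = (33/5, -9/5)

C = (33/5, -9/5)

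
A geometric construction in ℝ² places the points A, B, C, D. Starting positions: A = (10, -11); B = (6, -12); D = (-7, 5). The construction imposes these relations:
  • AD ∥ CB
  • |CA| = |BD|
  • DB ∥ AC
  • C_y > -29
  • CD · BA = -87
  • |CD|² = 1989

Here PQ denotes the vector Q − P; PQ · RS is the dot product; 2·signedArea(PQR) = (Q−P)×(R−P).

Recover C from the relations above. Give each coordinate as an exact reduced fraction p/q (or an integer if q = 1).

1. C_x = 23  [AD ∥ CB ∩ DB ∥ AC]
2. C_y = -28  [AD ∥ CB ∩ DB ∥ AC]
   → C = (23, -28)

C = (23, -28)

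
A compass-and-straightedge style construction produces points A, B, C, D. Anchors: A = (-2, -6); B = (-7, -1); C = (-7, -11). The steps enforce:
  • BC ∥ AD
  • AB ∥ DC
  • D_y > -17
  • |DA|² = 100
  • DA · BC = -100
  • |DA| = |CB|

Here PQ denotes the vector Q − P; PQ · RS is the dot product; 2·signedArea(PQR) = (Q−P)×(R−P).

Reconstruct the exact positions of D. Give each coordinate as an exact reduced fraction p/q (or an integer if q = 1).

1. D_x = -2  [AB ∥ DC ∩ BC ∥ AD]
2. D_y = -16  [AB ∥ DC ∩ BC ∥ AD]
   → D = (-2, -16)

D = (-2, -16)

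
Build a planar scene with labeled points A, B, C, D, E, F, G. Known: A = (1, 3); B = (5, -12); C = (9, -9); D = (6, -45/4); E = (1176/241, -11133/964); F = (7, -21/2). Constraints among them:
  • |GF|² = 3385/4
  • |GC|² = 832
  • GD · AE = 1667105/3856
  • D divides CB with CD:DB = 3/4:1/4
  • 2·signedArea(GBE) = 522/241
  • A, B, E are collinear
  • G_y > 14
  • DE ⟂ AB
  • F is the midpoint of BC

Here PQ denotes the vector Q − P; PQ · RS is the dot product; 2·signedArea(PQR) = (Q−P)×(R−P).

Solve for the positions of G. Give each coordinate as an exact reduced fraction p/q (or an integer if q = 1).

1. G_x = -7  [2·signedArea(GBE) = 522/241 ∩ GD · AE = 1667105/3856]
2. G_y = 15  [2·signedArea(GBE) = 522/241 ∩ GD · AE = 1667105/3856]
   → G = (-7, 15)

G = (-7, 15)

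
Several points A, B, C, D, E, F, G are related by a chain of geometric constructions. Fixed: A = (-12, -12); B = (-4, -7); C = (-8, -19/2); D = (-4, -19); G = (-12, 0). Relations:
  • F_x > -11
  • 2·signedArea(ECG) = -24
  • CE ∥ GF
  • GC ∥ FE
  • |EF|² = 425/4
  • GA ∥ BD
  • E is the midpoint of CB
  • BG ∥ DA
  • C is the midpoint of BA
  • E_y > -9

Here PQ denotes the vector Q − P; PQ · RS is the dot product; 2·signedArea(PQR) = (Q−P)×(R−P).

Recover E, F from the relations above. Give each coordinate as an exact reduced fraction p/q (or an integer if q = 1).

E = (-6, -33/4)
F = (-10, 5/4)

1. E_x = -6  [E is the midpoint of CB]
2. E_y = -33/4  [E is the midpoint of CB]
   → E = (-6, -33/4)
3. F_x = -10  [GC ∥ FE ∩ CE ∥ GF]
4. F_y = 5/4  [GC ∥ FE ∩ CE ∥ GF]
   → F = (-10, 5/4)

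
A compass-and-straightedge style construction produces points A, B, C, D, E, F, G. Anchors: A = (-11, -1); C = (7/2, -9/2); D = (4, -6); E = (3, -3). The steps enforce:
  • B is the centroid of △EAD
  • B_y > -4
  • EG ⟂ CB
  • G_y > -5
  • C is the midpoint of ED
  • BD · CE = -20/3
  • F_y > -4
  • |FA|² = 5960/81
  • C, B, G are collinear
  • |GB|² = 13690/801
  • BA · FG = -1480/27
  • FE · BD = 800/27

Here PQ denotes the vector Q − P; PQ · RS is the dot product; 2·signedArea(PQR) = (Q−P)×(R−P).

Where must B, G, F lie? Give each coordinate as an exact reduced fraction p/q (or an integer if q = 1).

1. B_x = -4/3  [B is the centroid of △EAD]
2. B_y = -10/3  [B is the centroid of △EAD]
   → B = (-4/3, -10/3)
3. G_x = 239/89  [C, B, G are collinear ∩ EG ⟂ CB]
4. G_y = -383/89  [C, B, G are collinear ∩ EG ⟂ CB]
   → G = (239/89, -383/89)
5. F_x = -25/9  [FE · BD = 800/27 ∩ BA · FG = -1480/27]
6. F_y = -31/9  [FE · BD = 800/27 ∩ BA · FG = -1480/27]
   → F = (-25/9, -31/9)

B = (-4/3, -10/3)
F = (-25/9, -31/9)
G = (239/89, -383/89)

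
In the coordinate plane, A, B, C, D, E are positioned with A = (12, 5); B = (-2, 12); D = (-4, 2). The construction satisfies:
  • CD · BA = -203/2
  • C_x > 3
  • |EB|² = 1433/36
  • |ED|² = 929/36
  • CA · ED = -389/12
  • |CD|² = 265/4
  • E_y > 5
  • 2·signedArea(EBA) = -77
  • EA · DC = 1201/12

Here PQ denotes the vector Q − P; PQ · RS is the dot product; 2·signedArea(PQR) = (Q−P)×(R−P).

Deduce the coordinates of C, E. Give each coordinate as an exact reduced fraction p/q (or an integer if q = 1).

1. C_x = 4  [line -14·x + 7·y + 63/2 = 0 ∩ |CD|² = 265/4]
2. C_y = 7/2  [line -14·x + 7·y + 63/2 = 0 ∩ |CD|² = 265/4]
   → C = (4, 7/2)
3. E_x = -2/3  [CA · ED = -389/12 ∩ 2·signedArea(EBA) = -77]
4. E_y = 35/6  [CA · ED = -389/12 ∩ 2·signedArea(EBA) = -77]
   → E = (-2/3, 35/6)

C = (4, 7/2)
E = (-2/3, 35/6)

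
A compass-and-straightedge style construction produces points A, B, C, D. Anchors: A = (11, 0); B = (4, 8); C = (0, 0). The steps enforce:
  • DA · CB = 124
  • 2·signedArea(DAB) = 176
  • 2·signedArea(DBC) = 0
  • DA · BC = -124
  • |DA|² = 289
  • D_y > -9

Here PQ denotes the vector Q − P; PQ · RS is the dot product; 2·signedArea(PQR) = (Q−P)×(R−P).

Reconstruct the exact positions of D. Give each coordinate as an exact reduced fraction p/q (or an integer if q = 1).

1. D_x = -4  [2·signedArea(DBC) = 0 ∩ 2·signedArea(DAB) = 176]
2. D_y = -8  [2·signedArea(DBC) = 0 ∩ 2·signedArea(DAB) = 176]
   → D = (-4, -8)

D = (-4, -8)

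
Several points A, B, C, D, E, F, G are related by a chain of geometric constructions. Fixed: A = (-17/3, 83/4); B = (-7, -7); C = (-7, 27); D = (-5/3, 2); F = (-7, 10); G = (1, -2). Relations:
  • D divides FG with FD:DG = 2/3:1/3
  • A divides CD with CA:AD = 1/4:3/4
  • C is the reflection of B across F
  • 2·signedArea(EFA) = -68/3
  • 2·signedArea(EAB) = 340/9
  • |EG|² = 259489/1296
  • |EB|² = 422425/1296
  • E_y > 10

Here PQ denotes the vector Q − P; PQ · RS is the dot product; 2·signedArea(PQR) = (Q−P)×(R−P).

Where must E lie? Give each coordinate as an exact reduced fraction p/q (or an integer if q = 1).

1. E_x = -43/9  [2·signedArea(EAB) = 340/9 ∩ 2·signedArea(EFA) = -68/3]
2. E_y = 131/12  [2·signedArea(EAB) = 340/9 ∩ 2·signedArea(EFA) = -68/3]
   → E = (-43/9, 131/12)

E = (-43/9, 131/12)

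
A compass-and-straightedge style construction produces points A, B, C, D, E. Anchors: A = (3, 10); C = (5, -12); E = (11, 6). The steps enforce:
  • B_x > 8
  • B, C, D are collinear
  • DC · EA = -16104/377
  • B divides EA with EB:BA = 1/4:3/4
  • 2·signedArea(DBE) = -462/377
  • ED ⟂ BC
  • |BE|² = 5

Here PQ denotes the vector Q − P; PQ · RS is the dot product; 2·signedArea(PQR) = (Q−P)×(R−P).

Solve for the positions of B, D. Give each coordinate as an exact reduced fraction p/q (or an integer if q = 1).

B = (9, 7)
D = (3349/377, 2430/377)

1. B_x = 9  [B divides EA with EB:BA = 1/4:3/4]
2. B_y = 7  [B divides EA with EB:BA = 1/4:3/4]
   → B = (9, 7)
3. D_x = 3349/377  [B, C, D are collinear ∩ ED ⟂ BC]
4. D_y = 2430/377  [B, C, D are collinear ∩ ED ⟂ BC]
   → D = (3349/377, 2430/377)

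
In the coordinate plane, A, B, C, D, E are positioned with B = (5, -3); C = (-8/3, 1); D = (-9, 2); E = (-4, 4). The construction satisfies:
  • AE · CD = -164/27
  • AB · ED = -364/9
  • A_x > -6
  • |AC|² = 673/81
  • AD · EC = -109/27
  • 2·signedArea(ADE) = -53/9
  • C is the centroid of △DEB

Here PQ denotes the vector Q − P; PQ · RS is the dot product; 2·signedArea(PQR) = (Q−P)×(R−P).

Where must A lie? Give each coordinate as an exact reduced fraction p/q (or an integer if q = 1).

1. A_x = -47/9  [AB · ED = -364/9 ∩ AD · EC = -109/27]
2. A_y = 7/3  [AB · ED = -364/9 ∩ AD · EC = -109/27]
   → A = (-47/9, 7/3)

A = (-47/9, 7/3)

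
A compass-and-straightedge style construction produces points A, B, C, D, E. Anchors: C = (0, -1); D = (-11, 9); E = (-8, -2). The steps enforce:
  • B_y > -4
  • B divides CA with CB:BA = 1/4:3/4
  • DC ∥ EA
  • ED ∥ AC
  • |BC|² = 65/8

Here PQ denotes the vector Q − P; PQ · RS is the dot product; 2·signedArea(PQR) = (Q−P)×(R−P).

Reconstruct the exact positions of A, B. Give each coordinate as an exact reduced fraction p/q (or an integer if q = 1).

1. A_x = 3  [ED ∥ AC ∩ DC ∥ EA]
2. A_y = -12  [ED ∥ AC ∩ DC ∥ EA]
   → A = (3, -12)
3. B_x = 3/4  [B divides CA with CB:BA = 1/4:3/4]
4. B_y = -15/4  [B divides CA with CB:BA = 1/4:3/4]
   → B = (3/4, -15/4)

A = (3, -12)
B = (3/4, -15/4)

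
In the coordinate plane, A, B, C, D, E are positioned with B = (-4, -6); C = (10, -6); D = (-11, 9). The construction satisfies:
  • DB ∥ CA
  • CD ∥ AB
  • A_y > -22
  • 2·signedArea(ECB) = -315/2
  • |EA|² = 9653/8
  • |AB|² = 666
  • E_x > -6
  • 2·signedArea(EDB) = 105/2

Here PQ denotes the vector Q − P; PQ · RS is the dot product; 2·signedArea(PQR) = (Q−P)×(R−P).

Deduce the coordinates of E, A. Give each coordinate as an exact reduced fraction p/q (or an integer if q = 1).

A = (17, -21)
E = (-23/4, 21/4)

1. E_x = -23/4  [2·signedArea(ECB) = -315/2 ∩ 2·signedArea(EDB) = 105/2]
2. E_y = 21/4  [2·signedArea(ECB) = -315/2 ∩ 2·signedArea(EDB) = 105/2]
   → E = (-23/4, 21/4)
3. A_x = 17  [CD ∥ AB ∩ DB ∥ CA]
4. A_y = -21  [CD ∥ AB ∩ DB ∥ CA]
   → A = (17, -21)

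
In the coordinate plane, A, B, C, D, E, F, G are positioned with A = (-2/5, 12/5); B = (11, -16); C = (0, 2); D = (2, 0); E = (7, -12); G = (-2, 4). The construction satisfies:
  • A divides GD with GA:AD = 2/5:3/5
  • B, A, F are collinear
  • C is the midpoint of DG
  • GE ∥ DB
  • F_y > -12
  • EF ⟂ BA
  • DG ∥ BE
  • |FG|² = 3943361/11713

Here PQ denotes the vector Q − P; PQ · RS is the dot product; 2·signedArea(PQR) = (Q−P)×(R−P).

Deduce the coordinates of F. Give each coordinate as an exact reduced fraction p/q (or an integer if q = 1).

F = (94871/11713, -132576/11713)

1. F_x = 94871/11713  [B, A, F are collinear ∩ EF ⟂ BA]
2. F_y = -132576/11713  [B, A, F are collinear ∩ EF ⟂ BA]
   → F = (94871/11713, -132576/11713)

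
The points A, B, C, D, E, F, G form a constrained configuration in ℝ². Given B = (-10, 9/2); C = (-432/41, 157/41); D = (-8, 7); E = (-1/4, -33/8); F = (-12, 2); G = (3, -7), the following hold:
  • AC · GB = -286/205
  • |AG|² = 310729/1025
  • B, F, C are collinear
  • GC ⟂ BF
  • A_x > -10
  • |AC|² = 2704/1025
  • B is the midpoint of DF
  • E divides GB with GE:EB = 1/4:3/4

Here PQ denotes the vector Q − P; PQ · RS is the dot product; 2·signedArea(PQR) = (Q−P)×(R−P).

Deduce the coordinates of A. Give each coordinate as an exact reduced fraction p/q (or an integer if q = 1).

1. A_x = -1952/205  [line 13·x + -23/2·y + 74787/410 = 0 ∩ |AC|² = 2704/1025]
2. A_y = 209/41  [line 13·x + -23/2·y + 74787/410 = 0 ∩ |AC|² = 2704/1025]
   → A = (-1952/205, 209/41)

A = (-1952/205, 209/41)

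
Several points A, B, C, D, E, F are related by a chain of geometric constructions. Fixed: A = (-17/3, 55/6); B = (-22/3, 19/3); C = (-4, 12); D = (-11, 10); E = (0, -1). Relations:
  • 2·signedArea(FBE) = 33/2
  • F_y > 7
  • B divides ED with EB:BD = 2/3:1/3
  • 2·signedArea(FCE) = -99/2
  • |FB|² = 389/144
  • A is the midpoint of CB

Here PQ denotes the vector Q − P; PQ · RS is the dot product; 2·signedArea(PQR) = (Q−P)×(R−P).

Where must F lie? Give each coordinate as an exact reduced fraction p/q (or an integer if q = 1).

F = (-13/2, 31/4)

1. F_x = -13/2  [2·signedArea(FBE) = 33/2 ∩ 2·signedArea(FCE) = -99/2]
2. F_y = 31/4  [2·signedArea(FBE) = 33/2 ∩ 2·signedArea(FCE) = -99/2]
   → F = (-13/2, 31/4)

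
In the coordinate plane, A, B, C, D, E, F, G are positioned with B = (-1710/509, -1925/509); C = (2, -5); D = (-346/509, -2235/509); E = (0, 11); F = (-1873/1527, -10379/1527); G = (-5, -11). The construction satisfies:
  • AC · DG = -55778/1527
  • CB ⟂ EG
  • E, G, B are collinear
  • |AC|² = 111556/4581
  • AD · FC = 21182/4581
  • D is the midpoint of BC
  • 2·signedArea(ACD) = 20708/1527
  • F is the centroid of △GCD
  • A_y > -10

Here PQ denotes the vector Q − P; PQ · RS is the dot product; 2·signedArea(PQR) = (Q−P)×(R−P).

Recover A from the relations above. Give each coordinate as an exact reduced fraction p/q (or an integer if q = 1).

A = (1384/1527, -14983/1527)

1. A_x = 1384/1527  [AD · FC = 21182/4581 ∩ 2·signedArea(ACD) = 20708/1527]
2. A_y = -14983/1527  [AD · FC = 21182/4581 ∩ 2·signedArea(ACD) = 20708/1527]
   → A = (1384/1527, -14983/1527)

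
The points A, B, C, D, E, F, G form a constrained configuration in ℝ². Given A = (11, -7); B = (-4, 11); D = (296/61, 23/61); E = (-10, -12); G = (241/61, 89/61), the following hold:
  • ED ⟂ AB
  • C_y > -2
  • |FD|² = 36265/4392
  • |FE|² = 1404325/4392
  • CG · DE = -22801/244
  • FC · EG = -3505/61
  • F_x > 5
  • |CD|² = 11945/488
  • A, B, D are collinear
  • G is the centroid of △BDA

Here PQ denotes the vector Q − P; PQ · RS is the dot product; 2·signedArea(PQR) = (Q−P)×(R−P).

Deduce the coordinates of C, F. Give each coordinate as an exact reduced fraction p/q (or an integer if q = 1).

C = (113/244, -465/244)
F = (3761/732, -1817/732)

1. C_x = 113/244  [line 906/61·x + 755/61·y + 4077/244 = 0 ∩ |CD|² = 11945/488]
2. C_y = -465/244  [line 906/61·x + 755/61·y + 4077/244 = 0 ∩ |CD|² = 11945/488]
   → C = (113/244, -465/244)
3. F_x = 3761/732  [line -851/61·x + -821/61·y + 4669/122 = 0 ∩ |FE|² = 1404325/4392]
4. F_y = -1817/732  [line -851/61·x + -821/61·y + 4669/122 = 0 ∩ |FE|² = 1404325/4392]
   → F = (3761/732, -1817/732)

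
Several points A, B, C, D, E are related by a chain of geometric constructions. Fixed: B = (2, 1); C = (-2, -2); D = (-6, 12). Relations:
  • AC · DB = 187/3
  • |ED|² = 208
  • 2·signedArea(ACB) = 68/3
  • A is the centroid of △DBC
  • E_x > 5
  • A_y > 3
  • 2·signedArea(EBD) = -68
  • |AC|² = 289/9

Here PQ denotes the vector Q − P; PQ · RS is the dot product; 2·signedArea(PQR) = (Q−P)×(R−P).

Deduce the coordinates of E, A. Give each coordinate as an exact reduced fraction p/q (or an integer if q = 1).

1. E_x = 6  [line -11·x + -8·y + 98 = 0 ∩ |ED|² = 208]
2. E_y = 4  [line -11·x + -8·y + 98 = 0 ∩ |ED|² = 208]
   → E = (6, 4)
3. A_x = -2  [A is the centroid of △DBC]
4. A_y = 11/3  [A is the centroid of △DBC]
   → A = (-2, 11/3)

A = (-2, 11/3)
E = (6, 4)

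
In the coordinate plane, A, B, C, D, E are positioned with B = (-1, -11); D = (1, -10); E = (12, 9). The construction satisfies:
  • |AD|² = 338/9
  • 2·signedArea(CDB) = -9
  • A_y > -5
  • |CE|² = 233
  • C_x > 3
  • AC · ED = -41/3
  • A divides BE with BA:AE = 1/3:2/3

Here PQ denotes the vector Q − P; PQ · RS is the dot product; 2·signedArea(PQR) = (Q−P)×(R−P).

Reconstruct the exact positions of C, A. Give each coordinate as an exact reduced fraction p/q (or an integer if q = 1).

1. A_x = 10/3  [A divides BE with BA:AE = 1/3:2/3]
2. A_y = -13/3  [A divides BE with BA:AE = 1/3:2/3]
   → A = (10/3, -13/3)
3. C_x = 4  [2·signedArea(CDB) = -9 ∩ AC · ED = -41/3]
4. C_y = -4  [2·signedArea(CDB) = -9 ∩ AC · ED = -41/3]
   → C = (4, -4)

A = (10/3, -13/3)
C = (4, -4)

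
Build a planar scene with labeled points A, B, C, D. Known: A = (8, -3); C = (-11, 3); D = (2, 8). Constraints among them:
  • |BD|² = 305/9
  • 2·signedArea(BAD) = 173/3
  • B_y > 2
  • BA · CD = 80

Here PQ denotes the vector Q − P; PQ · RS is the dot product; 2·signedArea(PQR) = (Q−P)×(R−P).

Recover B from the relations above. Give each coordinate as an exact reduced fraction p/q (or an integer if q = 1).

1. B_x = -1/3  [2·signedArea(BAD) = 173/3 ∩ BA · CD = 80]
2. B_y = 8/3  [2·signedArea(BAD) = 173/3 ∩ BA · CD = 80]
   → B = (-1/3, 8/3)

B = (-1/3, 8/3)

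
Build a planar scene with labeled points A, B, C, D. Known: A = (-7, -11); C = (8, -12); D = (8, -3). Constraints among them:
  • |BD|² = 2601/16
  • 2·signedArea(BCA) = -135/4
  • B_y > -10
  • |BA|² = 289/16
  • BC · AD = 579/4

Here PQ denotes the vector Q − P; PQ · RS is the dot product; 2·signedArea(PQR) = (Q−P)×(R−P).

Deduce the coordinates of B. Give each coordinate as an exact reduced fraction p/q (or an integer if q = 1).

1. B_x = -13/4  [BC · AD = 579/4 ∩ 2·signedArea(BCA) = -135/4]
2. B_y = -9  [BC · AD = 579/4 ∩ 2·signedArea(BCA) = -135/4]
   → B = (-13/4, -9)

B = (-13/4, -9)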